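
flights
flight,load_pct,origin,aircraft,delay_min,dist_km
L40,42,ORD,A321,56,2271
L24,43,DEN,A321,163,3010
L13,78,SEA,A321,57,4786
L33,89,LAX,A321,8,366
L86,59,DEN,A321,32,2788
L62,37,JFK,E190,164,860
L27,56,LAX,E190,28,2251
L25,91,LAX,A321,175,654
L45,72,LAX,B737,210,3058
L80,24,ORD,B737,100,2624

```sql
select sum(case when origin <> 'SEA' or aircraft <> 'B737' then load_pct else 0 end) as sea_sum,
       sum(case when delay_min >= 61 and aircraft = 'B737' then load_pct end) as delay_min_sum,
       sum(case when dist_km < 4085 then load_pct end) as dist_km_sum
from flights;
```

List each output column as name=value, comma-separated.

[sea_sum: origin <> 'SEA' or aircraft <> 'B737']
flight=L40: ✓ → 42
flight=L24: ✓ → 43
flight=L13: ✓ → 78
flight=L33: ✓ → 89
flight=L86: ✓ → 59
flight=L62: ✓ → 37
flight=L27: ✓ → 56
flight=L25: ✓ → 91
flight=L45: ✓ → 72
flight=L80: ✓ → 24
sea_sum = 42 + 43 + 78 + 89 + 59 + 37 + 56 + 91 + 72 + 24 = 591
—
[delay_min_sum: delay_min >= 61 and aircraft = 'B737']
flight=L40: ✗
flight=L24: ✗
flight=L13: ✗
flight=L33: ✗
flight=L86: ✗
flight=L62: ✗
flight=L27: ✗
flight=L25: ✗
flight=L45: ✓ → 72
flight=L80: ✓ → 24
delay_min_sum = 72 + 24 = 96
—
[dist_km_sum: dist_km < 4085]
flight=L40: ✓ → 42
flight=L24: ✓ → 43
flight=L13: ✗
flight=L33: ✓ → 89
flight=L86: ✓ → 59
flight=L62: ✓ → 37
flight=L27: ✓ → 56
flight=L25: ✓ → 91
flight=L45: ✓ → 72
flight=L80: ✓ → 24
dist_km_sum = 42 + 43 + 89 + 59 + 37 + 56 + 91 + 72 + 24 = 513

sea_sum=591, delay_min_sum=96, dist_km_sum=513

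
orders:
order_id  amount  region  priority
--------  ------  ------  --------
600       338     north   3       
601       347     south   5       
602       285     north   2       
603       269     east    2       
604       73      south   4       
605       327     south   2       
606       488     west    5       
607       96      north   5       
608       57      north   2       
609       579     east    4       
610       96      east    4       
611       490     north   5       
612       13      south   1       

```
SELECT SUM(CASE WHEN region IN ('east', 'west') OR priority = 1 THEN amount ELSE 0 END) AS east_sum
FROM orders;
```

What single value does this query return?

1445

order_id=600: ✗
order_id=601: ✗
order_id=602: ✗
order_id=603: ✓ → 269
order_id=604: ✗
order_id=605: ✗
order_id=606: ✓ → 488
order_id=607: ✗
order_id=608: ✗
order_id=609: ✓ → 579
order_id=610: ✓ → 96
order_id=611: ✗
order_id=612: ✓ → 13
east_sum = 269 + 488 + 579 + 96 + 13 = 1445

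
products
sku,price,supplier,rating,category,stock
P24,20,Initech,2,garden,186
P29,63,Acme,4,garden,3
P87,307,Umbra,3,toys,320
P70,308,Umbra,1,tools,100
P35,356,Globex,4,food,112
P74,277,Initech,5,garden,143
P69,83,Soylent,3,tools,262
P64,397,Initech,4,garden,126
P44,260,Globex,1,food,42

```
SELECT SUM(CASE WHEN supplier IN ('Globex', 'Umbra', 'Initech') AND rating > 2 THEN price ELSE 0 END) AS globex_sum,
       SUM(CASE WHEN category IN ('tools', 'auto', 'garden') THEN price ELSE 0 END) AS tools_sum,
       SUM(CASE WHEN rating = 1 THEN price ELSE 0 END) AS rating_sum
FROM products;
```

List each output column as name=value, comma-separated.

globex_sum=1337, tools_sum=1148, rating_sum=568

[globex_sum: supplier IN ('Globex', 'Umbra', 'Initech') AND rating > 2]
sku=P24: ✗
sku=P29: ✗
sku=P87: ✓ → 307
sku=P70: ✗
sku=P35: ✓ → 356
sku=P74: ✓ → 277
sku=P69: ✗
sku=P64: ✓ → 397
sku=P44: ✗
globex_sum = 307 + 356 + 277 + 397 = 1337
—
[tools_sum: category IN ('tools', 'auto', 'garden')]
sku=P24: ✓ → 20
sku=P29: ✓ → 63
sku=P87: ✗
sku=P70: ✓ → 308
sku=P35: ✗
sku=P74: ✓ → 277
sku=P69: ✓ → 83
sku=P64: ✓ → 397
sku=P44: ✗
tools_sum = 20 + 63 + 308 + 277 + 83 + 397 = 1148
—
[rating_sum: rating = 1]
sku=P24: ✗
sku=P29: ✗
sku=P87: ✗
sku=P70: ✓ → 308
sku=P35: ✗
sku=P74: ✗
sku=P69: ✗
sku=P64: ✗
sku=P44: ✓ → 260
rating_sum = 308 + 260 = 568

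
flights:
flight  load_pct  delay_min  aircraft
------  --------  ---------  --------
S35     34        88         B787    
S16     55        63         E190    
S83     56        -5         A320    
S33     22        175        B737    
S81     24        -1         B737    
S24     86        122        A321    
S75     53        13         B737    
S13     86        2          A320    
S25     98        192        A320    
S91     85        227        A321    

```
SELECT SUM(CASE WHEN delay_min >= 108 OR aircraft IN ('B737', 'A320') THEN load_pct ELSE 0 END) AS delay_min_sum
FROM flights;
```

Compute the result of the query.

510

flight=S35: ✗
flight=S16: ✗
flight=S83: ✓ → 56
flight=S33: ✓ → 22
flight=S81: ✓ → 24
flight=S24: ✓ → 86
flight=S75: ✓ → 53
flight=S13: ✓ → 86
flight=S25: ✓ → 98
flight=S91: ✓ → 85
delay_min_sum = 56 + 22 + 24 + 86 + 53 + 86 + 98 + 85 = 510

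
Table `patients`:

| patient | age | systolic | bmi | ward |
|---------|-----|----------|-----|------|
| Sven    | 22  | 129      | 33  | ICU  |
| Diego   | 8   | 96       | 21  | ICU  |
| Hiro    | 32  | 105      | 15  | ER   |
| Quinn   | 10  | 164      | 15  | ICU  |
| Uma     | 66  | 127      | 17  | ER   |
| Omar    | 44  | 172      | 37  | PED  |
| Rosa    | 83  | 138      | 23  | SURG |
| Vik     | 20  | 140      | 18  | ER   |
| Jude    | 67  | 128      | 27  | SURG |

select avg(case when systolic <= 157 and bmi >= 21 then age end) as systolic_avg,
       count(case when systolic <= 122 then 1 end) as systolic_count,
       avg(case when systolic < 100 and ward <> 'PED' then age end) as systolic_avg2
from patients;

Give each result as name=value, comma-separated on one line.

systolic_avg=45, systolic_count=2, systolic_avg2=8

[systolic_avg: systolic <= 157 and bmi >= 21]
patient=Sven: ✓ → 22
patient=Diego: ✓ → 8
patient=Hiro: ✗
patient=Quinn: ✗
patient=Uma: ✗
patient=Omar: ✗
patient=Rosa: ✓ → 83
patient=Vik: ✗
patient=Jude: ✓ → 67
systolic_avg = (22 + 8 + 83 + 67) / 4 = 45
—
[systolic_count: systolic <= 122]
patient=Sven: ✗
patient=Diego: ✓ → 1
patient=Hiro: ✓ → 1
patient=Quinn: ✗
patient=Uma: ✗
patient=Omar: ✗
patient=Rosa: ✗
patient=Vik: ✗
patient=Jude: ✗
systolic_count = COUNT(1, 1) = 2
—
[systolic_avg2: systolic < 100 and ward <> 'PED']
patient=Sven: ✗
patient=Diego: ✓ → 8
patient=Hiro: ✗
patient=Quinn: ✗
patient=Uma: ✗
patient=Omar: ✗
patient=Rosa: ✗
patient=Vik: ✗
patient=Jude: ✗
systolic_avg2 = 8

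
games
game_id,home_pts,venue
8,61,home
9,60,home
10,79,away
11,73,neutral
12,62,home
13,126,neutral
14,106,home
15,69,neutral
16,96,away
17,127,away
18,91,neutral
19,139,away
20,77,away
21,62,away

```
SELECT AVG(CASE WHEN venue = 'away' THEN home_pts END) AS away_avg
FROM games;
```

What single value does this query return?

96.6666666667

game_id=8: ✗
game_id=9: ✗
game_id=10: ✓ → 79
game_id=11: ✗
game_id=12: ✗
game_id=13: ✗
game_id=14: ✗
game_id=15: ✗
game_id=16: ✓ → 96
game_id=17: ✓ → 127
game_id=18: ✗
game_id=19: ✓ → 139
game_id=20: ✓ → 77
game_id=21: ✓ → 62
away_avg = (79 + 96 + 127 + 139 + 77 + 62) / 6 = 96.6666666667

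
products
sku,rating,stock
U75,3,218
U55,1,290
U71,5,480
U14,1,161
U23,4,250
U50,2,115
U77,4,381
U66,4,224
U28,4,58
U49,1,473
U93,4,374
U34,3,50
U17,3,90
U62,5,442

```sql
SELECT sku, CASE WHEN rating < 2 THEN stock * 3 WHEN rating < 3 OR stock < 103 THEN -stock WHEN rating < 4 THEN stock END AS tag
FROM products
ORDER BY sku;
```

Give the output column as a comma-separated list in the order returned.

sku=U14: rating < 2 → 483
sku=U17: rating < 3 OR stock < 103 → -90
sku=U23: (no match → NULL) → NULL
sku=U28: rating < 3 OR stock < 103 → -58
sku=U34: rating < 3 OR stock < 103 → -50
sku=U49: rating < 2 → 1419
sku=U50: rating < 3 OR stock < 103 → -115
sku=U55: rating < 2 → 870
sku=U62: (no match → NULL) → NULL
sku=U66: (no match → NULL) → NULL
sku=U71: (no match → NULL) → NULL
sku=U75: rating < 4 → 218
sku=U77: (no match → NULL) → NULL
sku=U93: (no match → NULL) → NULL

483, -90, NULL, -58, -50, 1419, -115, 870, NULL, NULL, NULL, 218, NULL, NULL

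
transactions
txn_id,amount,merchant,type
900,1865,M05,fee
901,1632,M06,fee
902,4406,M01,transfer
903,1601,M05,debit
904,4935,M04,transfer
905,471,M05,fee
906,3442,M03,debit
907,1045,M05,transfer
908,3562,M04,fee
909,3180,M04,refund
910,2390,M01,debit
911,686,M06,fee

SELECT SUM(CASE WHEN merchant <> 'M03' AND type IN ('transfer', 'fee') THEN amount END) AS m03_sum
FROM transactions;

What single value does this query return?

txn_id=900: ✓ → 1865
txn_id=901: ✓ → 1632
txn_id=902: ✓ → 4406
txn_id=903: ✗
txn_id=904: ✓ → 4935
txn_id=905: ✓ → 471
txn_id=906: ✗
txn_id=907: ✓ → 1045
txn_id=908: ✓ → 3562
txn_id=909: ✗
txn_id=910: ✗
txn_id=911: ✓ → 686
m03_sum = 1865 + 1632 + 4406 + 4935 + 471 + 1045 + 3562 + 686 = 18602

18602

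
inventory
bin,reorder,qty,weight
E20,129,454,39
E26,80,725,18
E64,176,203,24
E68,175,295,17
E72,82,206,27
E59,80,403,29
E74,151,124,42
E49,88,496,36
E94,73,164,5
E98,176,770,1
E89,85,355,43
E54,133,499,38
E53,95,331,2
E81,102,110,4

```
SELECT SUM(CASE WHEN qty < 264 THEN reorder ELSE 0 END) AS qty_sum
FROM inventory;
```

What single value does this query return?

584

bin=E20: ✗
bin=E26: ✗
bin=E64: ✓ → 176
bin=E68: ✗
bin=E72: ✓ → 82
bin=E59: ✗
bin=E74: ✓ → 151
bin=E49: ✗
bin=E94: ✓ → 73
bin=E98: ✗
bin=E89: ✗
bin=E54: ✗
bin=E53: ✗
bin=E81: ✓ → 102
qty_sum = 176 + 82 + 151 + 73 + 102 = 584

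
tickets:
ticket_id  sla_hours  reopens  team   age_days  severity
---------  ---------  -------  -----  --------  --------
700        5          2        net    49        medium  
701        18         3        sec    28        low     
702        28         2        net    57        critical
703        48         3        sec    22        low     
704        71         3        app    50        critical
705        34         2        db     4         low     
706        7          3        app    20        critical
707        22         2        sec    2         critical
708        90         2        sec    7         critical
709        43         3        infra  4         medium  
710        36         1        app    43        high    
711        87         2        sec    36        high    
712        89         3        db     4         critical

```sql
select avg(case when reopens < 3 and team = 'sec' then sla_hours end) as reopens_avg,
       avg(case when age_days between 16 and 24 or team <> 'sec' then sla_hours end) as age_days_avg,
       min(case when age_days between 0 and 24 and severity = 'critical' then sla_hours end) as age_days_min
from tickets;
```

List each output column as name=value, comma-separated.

reopens_avg=66.3333333333, age_days_avg=40.1111111111, age_days_min=7

[reopens_avg: reopens < 3 and team = 'sec']
ticket_id=700: ✗
ticket_id=701: ✗
ticket_id=702: ✗
ticket_id=703: ✗
ticket_id=704: ✗
ticket_id=705: ✗
ticket_id=706: ✗
ticket_id=707: ✓ → 22
ticket_id=708: ✓ → 90
ticket_id=709: ✗
ticket_id=710: ✗
ticket_id=711: ✓ → 87
ticket_id=712: ✗
reopens_avg = (22 + 90 + 87) / 3 = 66.3333333333
—
[age_days_avg: age_days between 16 and 24 or team <> 'sec']
ticket_id=700: ✓ → 5
ticket_id=701: ✗
ticket_id=702: ✓ → 28
ticket_id=703: ✓ → 48
ticket_id=704: ✓ → 71
ticket_id=705: ✓ → 34
ticket_id=706: ✓ → 7
ticket_id=707: ✗
ticket_id=708: ✗
ticket_id=709: ✓ → 43
ticket_id=710: ✓ → 36
ticket_id=711: ✗
ticket_id=712: ✓ → 89
age_days_avg = (5 + 28 + 48 + 71 + 34 + 7 + 43 + 36 + 89) / 9 = 40.1111111111
—
[age_days_min: age_days between 0 and 24 and severity = 'critical']
ticket_id=700: ✗
ticket_id=701: ✗
ticket_id=702: ✗
ticket_id=703: ✗
ticket_id=704: ✗
ticket_id=705: ✗
ticket_id=706: ✓ → 7
ticket_id=707: ✓ → 22
ticket_id=708: ✓ → 90
ticket_id=709: ✗
ticket_id=710: ✗
ticket_id=711: ✗
ticket_id=712: ✓ → 89
age_days_min = MIN(7, 22, 90, 89) = 7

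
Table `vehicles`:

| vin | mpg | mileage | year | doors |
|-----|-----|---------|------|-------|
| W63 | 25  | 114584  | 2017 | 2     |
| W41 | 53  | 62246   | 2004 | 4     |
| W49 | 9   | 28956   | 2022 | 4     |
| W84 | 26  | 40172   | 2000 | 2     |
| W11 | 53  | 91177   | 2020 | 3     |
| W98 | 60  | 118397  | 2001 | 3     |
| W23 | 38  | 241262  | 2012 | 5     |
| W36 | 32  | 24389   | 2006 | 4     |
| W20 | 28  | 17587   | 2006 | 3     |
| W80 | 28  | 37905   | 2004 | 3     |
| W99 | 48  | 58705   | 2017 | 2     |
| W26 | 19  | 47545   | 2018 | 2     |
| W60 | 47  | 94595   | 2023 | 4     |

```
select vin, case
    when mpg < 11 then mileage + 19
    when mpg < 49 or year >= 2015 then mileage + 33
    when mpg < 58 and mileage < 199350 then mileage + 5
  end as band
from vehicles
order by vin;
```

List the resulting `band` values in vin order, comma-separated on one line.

vin=W11: mpg < 49 or year >= 2015 → 91210
vin=W20: mpg < 49 or year >= 2015 → 17620
vin=W23: mpg < 49 or year >= 2015 → 241295
vin=W26: mpg < 49 or year >= 2015 → 47578
vin=W36: mpg < 49 or year >= 2015 → 24422
vin=W41: mpg < 58 and mileage < 199350 → 62251
vin=W49: mpg < 11 → 28975
vin=W60: mpg < 49 or year >= 2015 → 94628
vin=W63: mpg < 49 or year >= 2015 → 114617
vin=W80: mpg < 49 or year >= 2015 → 37938
vin=W84: mpg < 49 or year >= 2015 → 40205
vin=W98: (no match → NULL) → NULL
vin=W99: mpg < 49 or year >= 2015 → 58738

91210, 17620, 241295, 47578, 24422, 62251, 28975, 94628, 114617, 37938, 40205, NULL, 58738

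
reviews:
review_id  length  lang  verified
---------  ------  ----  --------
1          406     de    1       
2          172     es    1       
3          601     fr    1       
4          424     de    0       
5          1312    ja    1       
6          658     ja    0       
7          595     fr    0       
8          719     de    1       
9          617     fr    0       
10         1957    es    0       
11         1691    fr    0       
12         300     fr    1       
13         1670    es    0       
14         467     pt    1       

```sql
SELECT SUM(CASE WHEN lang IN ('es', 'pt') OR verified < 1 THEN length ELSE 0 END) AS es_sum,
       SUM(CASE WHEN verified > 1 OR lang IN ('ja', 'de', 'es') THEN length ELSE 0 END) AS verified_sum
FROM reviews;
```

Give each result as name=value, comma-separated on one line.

[es_sum: lang IN ('es', 'pt') OR verified < 1]
review_id=1: ✗
review_id=2: ✓ → 172
review_id=3: ✗
review_id=4: ✓ → 424
review_id=5: ✗
review_id=6: ✓ → 658
review_id=7: ✓ → 595
review_id=8: ✗
review_id=9: ✓ → 617
review_id=10: ✓ → 1957
review_id=11: ✓ → 1691
review_id=12: ✗
review_id=13: ✓ → 1670
review_id=14: ✓ → 467
es_sum = 172 + 424 + 658 + 595 + 617 + 1957 + 1691 + 1670 + 467 = 8251
—
[verified_sum: verified > 1 OR lang IN ('ja', 'de', 'es')]
review_id=1: ✓ → 406
review_id=2: ✓ → 172
review_id=3: ✗
review_id=4: ✓ → 424
review_id=5: ✓ → 1312
review_id=6: ✓ → 658
review_id=7: ✗
review_id=8: ✓ → 719
review_id=9: ✗
review_id=10: ✓ → 1957
review_id=11: ✗
review_id=12: ✗
review_id=13: ✓ → 1670
review_id=14: ✗
verified_sum = 406 + 172 + 424 + 1312 + 658 + 719 + 1957 + 1670 = 7318

es_sum=8251, verified_sum=7318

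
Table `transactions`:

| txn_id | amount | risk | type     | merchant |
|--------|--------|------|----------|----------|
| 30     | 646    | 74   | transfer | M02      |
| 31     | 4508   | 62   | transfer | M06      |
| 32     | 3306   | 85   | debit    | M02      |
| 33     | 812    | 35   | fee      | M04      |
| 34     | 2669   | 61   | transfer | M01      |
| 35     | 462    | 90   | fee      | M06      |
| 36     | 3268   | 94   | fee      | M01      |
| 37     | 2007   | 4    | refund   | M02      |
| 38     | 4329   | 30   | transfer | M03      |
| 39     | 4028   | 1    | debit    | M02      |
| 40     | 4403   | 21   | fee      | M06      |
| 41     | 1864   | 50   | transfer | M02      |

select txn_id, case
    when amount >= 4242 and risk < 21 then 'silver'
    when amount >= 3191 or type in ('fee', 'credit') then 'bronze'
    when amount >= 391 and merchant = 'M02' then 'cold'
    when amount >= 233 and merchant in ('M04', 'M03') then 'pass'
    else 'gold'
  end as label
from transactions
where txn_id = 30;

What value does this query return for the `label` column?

txn_id = 30: amount=646, risk=74, type=transfer, merchant=M02.
amount >= 4242 and risk < 21 → false
amount >= 3191 or type in ('fee', 'credit') → false
amount >= 391 and merchant = 'M02' → true → cold

cold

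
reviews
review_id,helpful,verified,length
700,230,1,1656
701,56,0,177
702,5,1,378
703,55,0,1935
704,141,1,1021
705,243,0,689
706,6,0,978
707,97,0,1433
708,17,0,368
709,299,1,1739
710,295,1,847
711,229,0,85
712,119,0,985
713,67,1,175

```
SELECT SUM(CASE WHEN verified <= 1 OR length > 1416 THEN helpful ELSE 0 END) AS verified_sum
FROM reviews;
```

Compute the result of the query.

1859

review_id=700: ✓ → 230
review_id=701: ✓ → 56
review_id=702: ✓ → 5
review_id=703: ✓ → 55
review_id=704: ✓ → 141
review_id=705: ✓ → 243
review_id=706: ✓ → 6
review_id=707: ✓ → 97
review_id=708: ✓ → 17
review_id=709: ✓ → 299
review_id=710: ✓ → 295
review_id=711: ✓ → 229
review_id=712: ✓ → 119
review_id=713: ✓ → 67
verified_sum = 230 + 56 + 5 + 55 + 141 + 243 + 6 + 97 + 17 + 299 + 295 + 229 + 119 + 67 = 1859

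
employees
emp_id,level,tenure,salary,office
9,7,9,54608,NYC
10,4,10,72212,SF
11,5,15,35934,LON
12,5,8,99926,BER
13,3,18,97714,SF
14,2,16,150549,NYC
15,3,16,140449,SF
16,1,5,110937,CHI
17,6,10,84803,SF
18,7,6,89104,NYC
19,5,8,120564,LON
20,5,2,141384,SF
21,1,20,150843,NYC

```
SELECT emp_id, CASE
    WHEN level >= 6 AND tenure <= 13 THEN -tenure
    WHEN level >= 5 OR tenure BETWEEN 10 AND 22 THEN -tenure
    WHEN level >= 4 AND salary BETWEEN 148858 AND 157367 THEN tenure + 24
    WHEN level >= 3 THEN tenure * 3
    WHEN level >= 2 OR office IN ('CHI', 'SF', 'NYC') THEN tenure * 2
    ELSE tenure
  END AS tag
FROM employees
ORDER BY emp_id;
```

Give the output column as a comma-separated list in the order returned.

-9, -10, -15, -8, -18, -16, -16, 10, -10, -6, -8, -2, -20

emp_id=9: level >= 6 AND tenure <= 13 → -9
emp_id=10: level >= 5 OR tenure BETWEEN 10 AND 22 → -10
emp_id=11: level >= 5 OR tenure BETWEEN 10 AND 22 → -15
emp_id=12: level >= 5 OR tenure BETWEEN 10 AND 22 → -8
emp_id=13: level >= 5 OR tenure BETWEEN 10 AND 22 → -18
emp_id=14: level >= 5 OR tenure BETWEEN 10 AND 22 → -16
emp_id=15: level >= 5 OR tenure BETWEEN 10 AND 22 → -16
emp_id=16: level >= 2 OR office IN ('CHI', 'SF', 'NYC') → 10
emp_id=17: level >= 6 AND tenure <= 13 → -10
emp_id=18: level >= 6 AND tenure <= 13 → -6
emp_id=19: level >= 5 OR tenure BETWEEN 10 AND 22 → -8
emp_id=20: level >= 5 OR tenure BETWEEN 10 AND 22 → -2
emp_id=21: level >= 5 OR tenure BETWEEN 10 AND 22 → -20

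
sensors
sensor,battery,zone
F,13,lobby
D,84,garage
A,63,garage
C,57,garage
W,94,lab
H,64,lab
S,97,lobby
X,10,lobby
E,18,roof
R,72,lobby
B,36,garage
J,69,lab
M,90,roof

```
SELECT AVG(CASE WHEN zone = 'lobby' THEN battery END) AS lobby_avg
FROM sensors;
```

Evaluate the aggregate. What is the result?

48

sensor=F: ✓ → 13
sensor=D: ✗
sensor=A: ✗
sensor=C: ✗
sensor=W: ✗
sensor=H: ✗
sensor=S: ✓ → 97
sensor=X: ✓ → 10
sensor=E: ✗
sensor=R: ✓ → 72
sensor=B: ✗
sensor=J: ✗
sensor=M: ✗
lobby_avg = (13 + 97 + 10 + 72) / 4 = 48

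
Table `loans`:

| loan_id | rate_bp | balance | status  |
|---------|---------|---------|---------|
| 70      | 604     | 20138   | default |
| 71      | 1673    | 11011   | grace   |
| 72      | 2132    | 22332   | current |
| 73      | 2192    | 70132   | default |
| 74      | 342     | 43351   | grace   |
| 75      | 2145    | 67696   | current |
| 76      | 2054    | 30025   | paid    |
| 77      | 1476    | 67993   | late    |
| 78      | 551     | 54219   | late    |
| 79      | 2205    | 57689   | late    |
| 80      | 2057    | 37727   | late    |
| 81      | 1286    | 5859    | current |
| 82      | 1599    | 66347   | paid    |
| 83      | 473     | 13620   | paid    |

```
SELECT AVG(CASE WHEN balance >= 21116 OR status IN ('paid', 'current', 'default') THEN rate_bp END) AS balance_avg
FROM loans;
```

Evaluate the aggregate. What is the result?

1470.4615384615

loan_id=70: ✓ → 604
loan_id=71: ✗
loan_id=72: ✓ → 2132
loan_id=73: ✓ → 2192
loan_id=74: ✓ → 342
loan_id=75: ✓ → 2145
loan_id=76: ✓ → 2054
loan_id=77: ✓ → 1476
loan_id=78: ✓ → 551
loan_id=79: ✓ → 2205
loan_id=80: ✓ → 2057
loan_id=81: ✓ → 1286
loan_id=82: ✓ → 1599
loan_id=83: ✓ → 473
balance_avg = (604 + 2132 + 2192 + 342 + 2145 + 2054 + 1476 + 551 + 2205 + 2057 + 1286 + 1599 + 473) / 13 = 1470.4615384615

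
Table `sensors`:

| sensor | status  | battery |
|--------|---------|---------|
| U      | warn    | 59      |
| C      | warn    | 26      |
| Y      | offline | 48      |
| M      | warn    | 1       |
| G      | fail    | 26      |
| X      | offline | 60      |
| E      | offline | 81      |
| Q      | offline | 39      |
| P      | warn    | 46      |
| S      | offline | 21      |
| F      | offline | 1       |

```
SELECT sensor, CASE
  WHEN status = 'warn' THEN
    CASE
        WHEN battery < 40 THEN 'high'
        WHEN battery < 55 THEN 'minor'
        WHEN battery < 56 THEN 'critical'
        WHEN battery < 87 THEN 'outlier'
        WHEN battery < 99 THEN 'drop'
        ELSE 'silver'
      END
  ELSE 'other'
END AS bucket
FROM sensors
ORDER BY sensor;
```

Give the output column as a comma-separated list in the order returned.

sensor=C: status='warn' → inner[battery < 40] → high
sensor=E: status='offline' → outer ELSE → other
sensor=F: status='offline' → outer ELSE → other
sensor=G: status='fail' → outer ELSE → other
sensor=M: status='warn' → inner[battery < 40] → high
sensor=P: status='warn' → inner[battery < 55] → minor
sensor=Q: status='offline' → outer ELSE → other
sensor=S: status='offline' → outer ELSE → other
sensor=U: status='warn' → inner[battery < 87] → outlier
sensor=X: status='offline' → outer ELSE → other
sensor=Y: status='offline' → outer ELSE → other

high, other, other, other, high, minor, other, other, outlier, other, other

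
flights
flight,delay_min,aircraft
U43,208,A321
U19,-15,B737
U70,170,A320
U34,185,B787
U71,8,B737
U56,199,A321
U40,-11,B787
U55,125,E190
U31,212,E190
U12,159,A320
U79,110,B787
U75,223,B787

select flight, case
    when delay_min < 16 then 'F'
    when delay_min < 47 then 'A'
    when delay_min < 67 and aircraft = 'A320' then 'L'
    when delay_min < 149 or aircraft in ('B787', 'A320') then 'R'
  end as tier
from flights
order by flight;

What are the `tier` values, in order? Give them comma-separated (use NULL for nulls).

R, F, NULL, R, F, NULL, R, NULL, R, F, R, R

flight=U12: delay_min < 149 or aircraft in ('B787', 'A320') → R
flight=U19: delay_min < 16 → F
flight=U31: (no match → NULL) → NULL
flight=U34: delay_min < 149 or aircraft in ('B787', 'A320') → R
flight=U40: delay_min < 16 → F
flight=U43: (no match → NULL) → NULL
flight=U55: delay_min < 149 or aircraft in ('B787', 'A320') → R
flight=U56: (no match → NULL) → NULL
flight=U70: delay_min < 149 or aircraft in ('B787', 'A320') → R
flight=U71: delay_min < 16 → F
flight=U75: delay_min < 149 or aircraft in ('B787', 'A320') → R
flight=U79: delay_min < 149 or aircraft in ('B787', 'A320') → R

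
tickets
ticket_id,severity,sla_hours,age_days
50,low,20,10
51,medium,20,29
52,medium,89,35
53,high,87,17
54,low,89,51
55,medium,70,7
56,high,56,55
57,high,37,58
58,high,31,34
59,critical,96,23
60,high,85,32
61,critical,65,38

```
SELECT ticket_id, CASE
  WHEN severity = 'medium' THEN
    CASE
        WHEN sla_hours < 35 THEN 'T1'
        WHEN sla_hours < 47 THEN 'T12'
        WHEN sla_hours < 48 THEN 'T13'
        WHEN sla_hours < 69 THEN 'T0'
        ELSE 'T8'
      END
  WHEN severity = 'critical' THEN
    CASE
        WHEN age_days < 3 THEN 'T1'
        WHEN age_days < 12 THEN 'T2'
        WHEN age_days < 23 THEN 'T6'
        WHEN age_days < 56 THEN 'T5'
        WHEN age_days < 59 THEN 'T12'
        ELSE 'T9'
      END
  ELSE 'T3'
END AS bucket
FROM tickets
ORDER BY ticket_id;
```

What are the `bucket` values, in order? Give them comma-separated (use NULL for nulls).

ticket_id=50: severity='low' → outer ELSE → T3
ticket_id=51: severity='medium' → inner[sla_hours < 35] → T1
ticket_id=52: severity='medium' → inner[ELSE] → T8
ticket_id=53: severity='high' → outer ELSE → T3
ticket_id=54: severity='low' → outer ELSE → T3
ticket_id=55: severity='medium' → inner[ELSE] → T8
ticket_id=56: severity='high' → outer ELSE → T3
ticket_id=57: severity='high' → outer ELSE → T3
ticket_id=58: severity='high' → outer ELSE → T3
ticket_id=59: severity='critical' → inner[age_days < 56] → T5
ticket_id=60: severity='high' → outer ELSE → T3
ticket_id=61: severity='critical' → inner[age_days < 56] → T5

T3, T1, T8, T3, T3, T8, T3, T3, T3, T5, T3, T5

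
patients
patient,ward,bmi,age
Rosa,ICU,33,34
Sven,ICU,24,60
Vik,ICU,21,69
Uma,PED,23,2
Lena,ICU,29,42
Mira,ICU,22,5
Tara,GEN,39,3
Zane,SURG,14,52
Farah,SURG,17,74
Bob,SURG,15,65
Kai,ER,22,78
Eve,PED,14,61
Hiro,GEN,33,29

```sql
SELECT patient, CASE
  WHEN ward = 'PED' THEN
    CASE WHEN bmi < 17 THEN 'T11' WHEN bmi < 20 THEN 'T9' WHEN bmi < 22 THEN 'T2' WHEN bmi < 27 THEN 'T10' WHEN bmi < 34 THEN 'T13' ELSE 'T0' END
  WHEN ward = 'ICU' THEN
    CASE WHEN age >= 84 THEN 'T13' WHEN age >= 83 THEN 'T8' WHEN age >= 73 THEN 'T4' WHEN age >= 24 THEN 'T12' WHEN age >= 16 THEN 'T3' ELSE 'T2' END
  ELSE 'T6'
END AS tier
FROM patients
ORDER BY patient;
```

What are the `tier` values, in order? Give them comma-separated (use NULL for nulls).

patient=Bob: ward='SURG' → outer ELSE → T6
patient=Eve: ward='PED' → inner[bmi < 17] → T11
patient=Farah: ward='SURG' → outer ELSE → T6
patient=Hiro: ward='GEN' → outer ELSE → T6
patient=Kai: ward='ER' → outer ELSE → T6
patient=Lena: ward='ICU' → inner[age >= 24] → T12
patient=Mira: ward='ICU' → inner[ELSE] → T2
patient=Rosa: ward='ICU' → inner[age >= 24] → T12
patient=Sven: ward='ICU' → inner[age >= 24] → T12
patient=Tara: ward='GEN' → outer ELSE → T6
patient=Uma: ward='PED' → inner[bmi < 27] → T10
patient=Vik: ward='ICU' → inner[age >= 24] → T12
patient=Zane: ward='SURG' → outer ELSE → T6

T6, T11, T6, T6, T6, T12, T2, T12, T12, T6, T10, T12, T6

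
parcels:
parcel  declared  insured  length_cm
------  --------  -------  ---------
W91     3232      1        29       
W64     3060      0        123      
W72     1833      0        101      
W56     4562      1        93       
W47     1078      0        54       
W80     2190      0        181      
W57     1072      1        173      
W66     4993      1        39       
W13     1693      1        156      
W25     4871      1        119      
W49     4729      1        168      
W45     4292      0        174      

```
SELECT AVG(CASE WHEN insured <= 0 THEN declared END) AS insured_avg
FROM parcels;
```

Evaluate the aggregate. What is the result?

2490.6

parcel=W91: ✗
parcel=W64: ✓ → 3060
parcel=W72: ✓ → 1833
parcel=W56: ✗
parcel=W47: ✓ → 1078
parcel=W80: ✓ → 2190
parcel=W57: ✗
parcel=W66: ✗
parcel=W13: ✗
parcel=W25: ✗
parcel=W49: ✗
parcel=W45: ✓ → 4292
insured_avg = (3060 + 1833 + 1078 + 2190 + 4292) / 5 = 2490.6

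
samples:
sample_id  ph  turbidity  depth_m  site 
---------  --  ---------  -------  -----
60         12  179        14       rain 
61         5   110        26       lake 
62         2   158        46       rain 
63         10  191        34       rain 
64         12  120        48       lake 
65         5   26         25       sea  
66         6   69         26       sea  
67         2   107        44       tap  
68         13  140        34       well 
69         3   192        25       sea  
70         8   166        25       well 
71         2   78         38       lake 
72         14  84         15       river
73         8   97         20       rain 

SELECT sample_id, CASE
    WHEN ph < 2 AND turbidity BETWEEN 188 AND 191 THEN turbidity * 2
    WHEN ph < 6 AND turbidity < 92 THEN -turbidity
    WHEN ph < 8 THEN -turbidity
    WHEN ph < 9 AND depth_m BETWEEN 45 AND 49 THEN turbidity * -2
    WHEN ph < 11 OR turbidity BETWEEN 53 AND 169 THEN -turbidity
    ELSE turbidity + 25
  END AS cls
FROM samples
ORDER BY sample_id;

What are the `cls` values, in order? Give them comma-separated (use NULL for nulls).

204, -110, -158, -191, -120, -26, -69, -107, -140, -192, -166, -78, -84, -97

sample_id=60: ELSE → 204
sample_id=61: ph < 8 → -110
sample_id=62: ph < 8 → -158
sample_id=63: ph < 11 OR turbidity BETWEEN 53 AND 169 → -191
sample_id=64: ph < 11 OR turbidity BETWEEN 53 AND 169 → -120
sample_id=65: ph < 6 AND turbidity < 92 → -26
sample_id=66: ph < 8 → -69
sample_id=67: ph < 8 → -107
sample_id=68: ph < 11 OR turbidity BETWEEN 53 AND 169 → -140
sample_id=69: ph < 8 → -192
sample_id=70: ph < 11 OR turbidity BETWEEN 53 AND 169 → -166
sample_id=71: ph < 6 AND turbidity < 92 → -78
sample_id=72: ph < 11 OR turbidity BETWEEN 53 AND 169 → -84
sample_id=73: ph < 11 OR turbidity BETWEEN 53 AND 169 → -97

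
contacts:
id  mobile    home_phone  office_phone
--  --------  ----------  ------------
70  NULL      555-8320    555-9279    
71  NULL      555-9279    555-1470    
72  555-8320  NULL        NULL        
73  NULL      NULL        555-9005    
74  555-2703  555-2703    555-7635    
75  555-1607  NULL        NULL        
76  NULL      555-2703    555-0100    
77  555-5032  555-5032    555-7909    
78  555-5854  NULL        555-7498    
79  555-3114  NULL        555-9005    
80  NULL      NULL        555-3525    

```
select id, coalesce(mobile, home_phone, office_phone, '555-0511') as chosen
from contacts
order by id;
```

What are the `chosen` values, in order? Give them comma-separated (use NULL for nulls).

id=70: mobile=NULL, home_phone=555-8320 → 555-8320
id=71: mobile=NULL, home_phone=555-9279 → 555-9279
id=72: mobile=555-8320 → 555-8320
id=73: mobile=NULL, home_phone=NULL, office_phone=555-9005 → 555-9005
id=74: mobile=555-2703 → 555-2703
id=75: mobile=555-1607 → 555-1607
id=76: mobile=NULL, home_phone=555-2703 → 555-2703
id=77: mobile=555-5032 → 555-5032
id=78: mobile=555-5854 → 555-5854
id=79: mobile=555-3114 → 555-3114
id=80: mobile=NULL, home_phone=NULL, office_phone=555-3525 → 555-3525

555-8320, 555-9279, 555-8320, 555-9005, 555-2703, 555-1607, 555-2703, 555-5032, 555-5854, 555-3114, 555-3525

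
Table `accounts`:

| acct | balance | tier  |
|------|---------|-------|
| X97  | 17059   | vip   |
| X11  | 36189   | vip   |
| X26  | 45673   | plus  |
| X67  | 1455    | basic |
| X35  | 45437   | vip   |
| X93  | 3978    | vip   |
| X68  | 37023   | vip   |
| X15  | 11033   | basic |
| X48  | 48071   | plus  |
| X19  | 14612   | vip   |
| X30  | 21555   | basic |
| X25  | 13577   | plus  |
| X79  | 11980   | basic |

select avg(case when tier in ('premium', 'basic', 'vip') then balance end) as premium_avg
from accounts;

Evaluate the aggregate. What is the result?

20032.1

acct=X97: ✓ → 17059
acct=X11: ✓ → 36189
acct=X26: ✗
acct=X67: ✓ → 1455
acct=X35: ✓ → 45437
acct=X93: ✓ → 3978
acct=X68: ✓ → 37023
acct=X15: ✓ → 11033
acct=X48: ✗
acct=X19: ✓ → 14612
acct=X30: ✓ → 21555
acct=X25: ✗
acct=X79: ✓ → 11980
premium_avg = (17059 + 36189 + 1455 + 45437 + 3978 + 37023 + 11033 + 14612 + 21555 + 11980) / 10 = 20032.1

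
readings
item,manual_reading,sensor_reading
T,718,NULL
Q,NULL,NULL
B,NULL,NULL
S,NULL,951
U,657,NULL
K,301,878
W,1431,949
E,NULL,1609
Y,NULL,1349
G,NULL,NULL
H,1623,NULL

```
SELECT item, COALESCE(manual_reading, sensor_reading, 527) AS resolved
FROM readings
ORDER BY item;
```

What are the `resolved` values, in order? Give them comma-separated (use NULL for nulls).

527, 1609, 527, 1623, 301, 527, 951, 718, 657, 1431, 1349

item=B: manual_reading=NULL, sensor_reading=NULL, → literal 527 → 527
item=E: manual_reading=NULL, sensor_reading=1609 → 1609
item=G: manual_reading=NULL, sensor_reading=NULL, → literal 527 → 527
item=H: manual_reading=1623 → 1623
item=K: manual_reading=301 → 301
item=Q: manual_reading=NULL, sensor_reading=NULL, → literal 527 → 527
item=S: manual_reading=NULL, sensor_reading=951 → 951
item=T: manual_reading=718 → 718
item=U: manual_reading=657 → 657
item=W: manual_reading=1431 → 1431
item=Y: manual_reading=NULL, sensor_reading=1349 → 1349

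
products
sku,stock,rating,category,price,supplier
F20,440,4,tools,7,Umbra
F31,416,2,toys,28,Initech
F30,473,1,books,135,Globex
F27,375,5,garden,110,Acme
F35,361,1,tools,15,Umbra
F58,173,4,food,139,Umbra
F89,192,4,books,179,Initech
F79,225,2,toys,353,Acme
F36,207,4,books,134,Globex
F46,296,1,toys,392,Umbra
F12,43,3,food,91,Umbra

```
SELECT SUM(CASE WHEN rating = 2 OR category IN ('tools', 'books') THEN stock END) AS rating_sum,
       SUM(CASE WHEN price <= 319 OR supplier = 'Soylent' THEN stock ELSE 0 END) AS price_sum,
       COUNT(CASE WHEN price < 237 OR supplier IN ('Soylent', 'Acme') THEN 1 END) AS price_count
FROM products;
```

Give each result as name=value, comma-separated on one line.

[rating_sum: rating = 2 OR category IN ('tools', 'books')]
sku=F20: ✓ → 440
sku=F31: ✓ → 416
sku=F30: ✓ → 473
sku=F27: ✗
sku=F35: ✓ → 361
sku=F58: ✗
sku=F89: ✓ → 192
sku=F79: ✓ → 225
sku=F36: ✓ → 207
sku=F46: ✗
sku=F12: ✗
rating_sum = 440 + 416 + 473 + 361 + 192 + 225 + 207 = 2314
—
[price_sum: price <= 319 OR supplier = 'Soylent']
sku=F20: ✓ → 440
sku=F31: ✓ → 416
sku=F30: ✓ → 473
sku=F27: ✓ → 375
sku=F35: ✓ → 361
sku=F58: ✓ → 173
sku=F89: ✓ → 192
sku=F79: ✗
sku=F36: ✓ → 207
sku=F46: ✗
sku=F12: ✓ → 43
price_sum = 440 + 416 + 473 + 375 + 361 + 173 + 192 + 207 + 43 = 2680
—
[price_count: price < 237 OR supplier IN ('Soylent', 'Acme')]
sku=F20: ✓ → 1
sku=F31: ✓ → 1
sku=F30: ✓ → 1
sku=F27: ✓ → 1
sku=F35: ✓ → 1
sku=F58: ✓ → 1
sku=F89: ✓ → 1
sku=F79: ✓ → 1
sku=F36: ✓ → 1
sku=F46: ✗
sku=F12: ✓ → 1
price_count = COUNT(1, 1, 1, 1, 1, 1, 1, 1, 1, 1) = 10

rating_sum=2314, price_sum=2680, price_count=10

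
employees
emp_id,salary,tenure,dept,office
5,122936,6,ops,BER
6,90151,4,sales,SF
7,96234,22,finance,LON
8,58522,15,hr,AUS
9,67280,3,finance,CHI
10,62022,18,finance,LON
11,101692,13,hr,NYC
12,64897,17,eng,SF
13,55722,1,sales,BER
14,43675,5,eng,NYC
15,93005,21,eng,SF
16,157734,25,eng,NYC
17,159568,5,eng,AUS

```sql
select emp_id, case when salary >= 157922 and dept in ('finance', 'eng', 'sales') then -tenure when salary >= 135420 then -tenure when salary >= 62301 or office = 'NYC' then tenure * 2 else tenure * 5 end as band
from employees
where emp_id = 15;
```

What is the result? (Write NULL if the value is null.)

emp_id = 15: salary=93005, tenure=21, dept=eng, office=SF.
salary >= 157922 and dept in ('finance', 'eng', 'sales') → false
salary >= 135420 → false
salary >= 62301 or office = 'NYC' → true → 42

42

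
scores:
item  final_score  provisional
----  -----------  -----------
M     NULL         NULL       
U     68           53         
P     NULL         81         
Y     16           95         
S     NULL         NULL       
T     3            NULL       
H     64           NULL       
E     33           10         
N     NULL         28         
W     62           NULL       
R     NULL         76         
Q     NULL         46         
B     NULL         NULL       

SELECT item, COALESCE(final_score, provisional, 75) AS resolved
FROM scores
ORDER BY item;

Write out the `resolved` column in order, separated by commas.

75, 33, 64, 75, 28, 81, 46, 76, 75, 3, 68, 62, 16

item=B: final_score=NULL, provisional=NULL, → literal 75 → 75
item=E: final_score=33 → 33
item=H: final_score=64 → 64
item=M: final_score=NULL, provisional=NULL, → literal 75 → 75
item=N: final_score=NULL, provisional=28 → 28
item=P: final_score=NULL, provisional=81 → 81
item=Q: final_score=NULL, provisional=46 → 46
item=R: final_score=NULL, provisional=76 → 76
item=S: final_score=NULL, provisional=NULL, → literal 75 → 75
item=T: final_score=3 → 3
item=U: final_score=68 → 68
item=W: final_score=62 → 62
item=Y: final_score=16 → 16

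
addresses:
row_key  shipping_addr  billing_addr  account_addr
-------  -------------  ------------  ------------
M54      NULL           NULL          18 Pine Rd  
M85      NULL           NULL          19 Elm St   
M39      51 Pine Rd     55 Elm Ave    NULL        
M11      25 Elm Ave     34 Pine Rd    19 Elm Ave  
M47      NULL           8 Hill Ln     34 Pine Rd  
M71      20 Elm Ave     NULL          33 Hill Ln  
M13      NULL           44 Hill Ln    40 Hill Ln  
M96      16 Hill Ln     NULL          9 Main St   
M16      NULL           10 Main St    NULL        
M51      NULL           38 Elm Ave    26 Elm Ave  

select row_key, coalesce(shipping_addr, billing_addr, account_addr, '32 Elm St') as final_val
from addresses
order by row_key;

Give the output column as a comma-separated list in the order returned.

25 Elm Ave, 44 Hill Ln, 10 Main St, 51 Pine Rd, 8 Hill Ln, 38 Elm Ave, 18 Pine Rd, 20 Elm Ave, 19 Elm St, 16 Hill Ln

row_key=M11: shipping_addr=25 Elm Ave → 25 Elm Ave
row_key=M13: shipping_addr=NULL, billing_addr=44 Hill Ln → 44 Hill Ln
row_key=M16: shipping_addr=NULL, billing_addr=10 Main St → 10 Main St
row_key=M39: shipping_addr=51 Pine Rd → 51 Pine Rd
row_key=M47: shipping_addr=NULL, billing_addr=8 Hill Ln → 8 Hill Ln
row_key=M51: shipping_addr=NULL, billing_addr=38 Elm Ave → 38 Elm Ave
row_key=M54: shipping_addr=NULL, billing_addr=NULL, account_addr=18 Pine Rd → 18 Pine Rd
row_key=M71: shipping_addr=20 Elm Ave → 20 Elm Ave
row_key=M85: shipping_addr=NULL, billing_addr=NULL, account_addr=19 Elm St → 19 Elm St
row_key=M96: shipping_addr=16 Hill Ln → 16 Hill Ln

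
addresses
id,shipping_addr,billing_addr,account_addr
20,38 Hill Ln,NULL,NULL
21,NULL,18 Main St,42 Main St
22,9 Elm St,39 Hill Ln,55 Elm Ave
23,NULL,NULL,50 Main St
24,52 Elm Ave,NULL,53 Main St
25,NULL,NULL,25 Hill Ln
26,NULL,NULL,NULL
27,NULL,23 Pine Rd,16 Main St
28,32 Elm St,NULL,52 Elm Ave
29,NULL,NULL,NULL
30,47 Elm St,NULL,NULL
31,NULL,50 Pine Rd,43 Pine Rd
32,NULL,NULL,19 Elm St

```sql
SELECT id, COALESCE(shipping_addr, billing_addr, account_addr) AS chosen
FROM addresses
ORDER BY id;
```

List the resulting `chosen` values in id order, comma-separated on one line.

38 Hill Ln, 18 Main St, 9 Elm St, 50 Main St, 52 Elm Ave, 25 Hill Ln, NULL, 23 Pine Rd, 32 Elm St, NULL, 47 Elm St, 50 Pine Rd, 19 Elm St

id=20: shipping_addr=38 Hill Ln → 38 Hill Ln
id=21: shipping_addr=NULL, billing_addr=18 Main St → 18 Main St
id=22: shipping_addr=9 Elm St → 9 Elm St
id=23: shipping_addr=NULL, billing_addr=NULL, account_addr=50 Main St → 50 Main St
id=24: shipping_addr=52 Elm Ave → 52 Elm Ave
id=25: shipping_addr=NULL, billing_addr=NULL, account_addr=25 Hill Ln → 25 Hill Ln
id=26: shipping_addr=NULL, billing_addr=NULL, account_addr=NULL (all NULL) → NULL
id=27: shipping_addr=NULL, billing_addr=23 Pine Rd → 23 Pine Rd
id=28: shipping_addr=32 Elm St → 32 Elm St
id=29: shipping_addr=NULL, billing_addr=NULL, account_addr=NULL (all NULL) → NULL
id=30: shipping_addr=47 Elm St → 47 Elm St
id=31: shipping_addr=NULL, billing_addr=50 Pine Rd → 50 Pine Rd
id=32: shipping_addr=NULL, billing_addr=NULL, account_addr=19 Elm St → 19 Elm St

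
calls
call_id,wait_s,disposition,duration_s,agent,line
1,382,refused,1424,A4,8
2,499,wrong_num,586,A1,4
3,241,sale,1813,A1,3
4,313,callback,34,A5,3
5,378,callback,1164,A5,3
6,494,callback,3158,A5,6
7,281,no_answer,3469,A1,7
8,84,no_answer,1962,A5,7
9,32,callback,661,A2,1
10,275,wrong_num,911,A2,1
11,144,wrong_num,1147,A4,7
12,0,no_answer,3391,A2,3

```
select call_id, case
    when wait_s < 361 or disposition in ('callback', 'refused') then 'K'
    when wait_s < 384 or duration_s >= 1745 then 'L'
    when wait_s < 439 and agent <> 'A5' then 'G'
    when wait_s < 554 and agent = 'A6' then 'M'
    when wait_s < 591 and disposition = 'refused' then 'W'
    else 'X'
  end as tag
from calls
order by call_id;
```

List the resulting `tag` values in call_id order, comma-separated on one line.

K, X, K, K, K, K, K, K, K, K, K, K

call_id=1: wait_s < 361 or disposition in ('callback', 'refused') → K
call_id=2: ELSE → X
call_id=3: wait_s < 361 or disposition in ('callback', 'refused') → K
call_id=4: wait_s < 361 or disposition in ('callback', 'refused') → K
call_id=5: wait_s < 361 or disposition in ('callback', 'refused') → K
call_id=6: wait_s < 361 or disposition in ('callback', 'refused') → K
call_id=7: wait_s < 361 or disposition in ('callback', 'refused') → K
call_id=8: wait_s < 361 or disposition in ('callback', 'refused') → K
call_id=9: wait_s < 361 or disposition in ('callback', 'refused') → K
call_id=10: wait_s < 361 or disposition in ('callback', 'refused') → K
call_id=11: wait_s < 361 or disposition in ('callback', 'refused') → K
call_id=12: wait_s < 361 or disposition in ('callback', 'refused') → K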